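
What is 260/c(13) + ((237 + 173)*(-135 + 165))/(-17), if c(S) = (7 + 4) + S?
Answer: -72695/102 ≈ -712.70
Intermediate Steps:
c(S) = 11 + S
260/c(13) + ((237 + 173)*(-135 + 165))/(-17) = 260/(11 + 13) + ((237 + 173)*(-135 + 165))/(-17) = 260/24 + (410*30)*(-1/17) = 260*(1/24) + 12300*(-1/17) = 65/6 - 12300/17 = -72695/102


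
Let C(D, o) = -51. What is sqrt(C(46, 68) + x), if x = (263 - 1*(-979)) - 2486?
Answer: I*sqrt(1295) ≈ 35.986*I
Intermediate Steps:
x = -1244 (x = (263 + 979) - 2486 = 1242 - 2486 = -1244)
sqrt(C(46, 68) + x) = sqrt(-51 - 1244) = sqrt(-1295) = I*sqrt(1295)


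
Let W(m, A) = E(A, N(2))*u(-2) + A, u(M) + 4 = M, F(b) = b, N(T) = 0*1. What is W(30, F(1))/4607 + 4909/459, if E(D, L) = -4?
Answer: 1331014/124389 ≈ 10.700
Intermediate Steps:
N(T) = 0
u(M) = -4 + M
W(m, A) = 24 + A (W(m, A) = -4*(-4 - 2) + A = -4*(-6) + A = 24 + A)
W(30, F(1))/4607 + 4909/459 = (24 + 1)/4607 + 4909/459 = 25*(1/4607) + 4909*(1/459) = 25/4607 + 4909/459 = 1331014/124389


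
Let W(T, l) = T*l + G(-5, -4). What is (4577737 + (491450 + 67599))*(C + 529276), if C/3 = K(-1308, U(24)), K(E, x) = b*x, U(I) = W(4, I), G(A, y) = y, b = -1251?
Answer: 945168624000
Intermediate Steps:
W(T, l) = -4 + T*l (W(T, l) = T*l - 4 = -4 + T*l)
U(I) = -4 + 4*I
K(E, x) = -1251*x
C = -345276 (C = 3*(-1251*(-4 + 4*24)) = 3*(-1251*(-4 + 96)) = 3*(-1251*92) = 3*(-115092) = -345276)
(4577737 + (491450 + 67599))*(C + 529276) = (4577737 + (491450 + 67599))*(-345276 + 529276) = (4577737 + 559049)*184000 = 5136786*184000 = 945168624000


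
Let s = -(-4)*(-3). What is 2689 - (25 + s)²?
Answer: 2520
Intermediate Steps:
s = -12 (s = -1*12 = -12)
2689 - (25 + s)² = 2689 - (25 - 12)² = 2689 - 1*13² = 2689 - 1*169 = 2689 - 169 = 2520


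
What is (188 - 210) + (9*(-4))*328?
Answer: -11830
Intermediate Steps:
(188 - 210) + (9*(-4))*328 = -22 - 36*328 = -22 - 11808 = -11830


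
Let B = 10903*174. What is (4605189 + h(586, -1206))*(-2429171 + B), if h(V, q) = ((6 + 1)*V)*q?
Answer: 181866585327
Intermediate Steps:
B = 1897122
h(V, q) = 7*V*q (h(V, q) = (7*V)*q = 7*V*q)
(4605189 + h(586, -1206))*(-2429171 + B) = (4605189 + 7*586*(-1206))*(-2429171 + 1897122) = (4605189 - 4947012)*(-532049) = -341823*(-532049) = 181866585327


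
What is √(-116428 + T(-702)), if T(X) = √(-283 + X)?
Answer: √(-116428 + I*√985) ≈ 0.046 + 341.22*I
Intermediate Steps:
√(-116428 + T(-702)) = √(-116428 + √(-283 - 702)) = √(-116428 + √(-985)) = √(-116428 + I*√985)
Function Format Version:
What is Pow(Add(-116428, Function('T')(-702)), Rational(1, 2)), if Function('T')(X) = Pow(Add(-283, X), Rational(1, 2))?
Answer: Pow(Add(-116428, Mul(I, Pow(985, Rational(1, 2)))), Rational(1, 2)) ≈ Add(0.046, Mul(341.22, I))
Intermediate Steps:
Pow(Add(-116428, Function('T')(-702)), Rational(1, 2)) = Pow(Add(-116428, Pow(Add(-283, -702), Rational(1, 2))), Rational(1, 2)) = Pow(Add(-116428, Pow(-985, Rational(1, 2))), Rational(1, 2)) = Pow(Add(-116428, Mul(I, Pow(985, Rational(1, 2)))), Rational(1, 2))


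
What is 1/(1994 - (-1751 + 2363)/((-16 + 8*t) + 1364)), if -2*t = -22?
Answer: 359/715693 ≈ 0.00050161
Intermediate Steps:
t = 11 (t = -½*(-22) = 11)
1/(1994 - (-1751 + 2363)/((-16 + 8*t) + 1364)) = 1/(1994 - (-1751 + 2363)/((-16 + 8*11) + 1364)) = 1/(1994 - 612/((-16 + 88) + 1364)) = 1/(1994 - 612/(72 + 1364)) = 1/(1994 - 612/1436) = 1/(1994 - 1*153/359) = 1/(1994 - 153/359) = 1/(715693/359) = 359/715693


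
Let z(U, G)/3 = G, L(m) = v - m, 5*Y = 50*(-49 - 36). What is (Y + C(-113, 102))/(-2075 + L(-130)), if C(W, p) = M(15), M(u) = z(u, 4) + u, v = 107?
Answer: 823/1838 ≈ 0.44777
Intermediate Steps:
Y = -850 (Y = (50*(-49 - 36))/5 = (50*(-85))/5 = (⅕)*(-4250) = -850)
L(m) = 107 - m
z(U, G) = 3*G
M(u) = 12 + u (M(u) = 3*4 + u = 12 + u)
C(W, p) = 27 (C(W, p) = 12 + 15 = 27)
(Y + C(-113, 102))/(-2075 + L(-130)) = (-850 + 27)/(-2075 + (107 - 1*(-130))) = -823/(-2075 + (107 + 130)) = -823/(-2075 + 237) = -823/(-1838) = -823*(-1/1838) = 823/1838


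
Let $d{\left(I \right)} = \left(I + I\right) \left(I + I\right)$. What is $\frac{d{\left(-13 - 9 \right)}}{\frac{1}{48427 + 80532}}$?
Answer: $249664624$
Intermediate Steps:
$d{\left(I \right)} = 4 I^{2}$ ($d{\left(I \right)} = 2 I 2 I = 4 I^{2}$)
$\frac{d{\left(-13 - 9 \right)}}{\frac{1}{48427 + 80532}} = \frac{4 \left(-13 - 9\right)^{2}}{\frac{1}{48427 + 80532}} = \frac{4 \left(-22\right)^{2}}{\frac{1}{128959}} = 4 \cdot 484 \frac{1}{\frac{1}{128959}} = 1936 \cdot 128959 = 249664624$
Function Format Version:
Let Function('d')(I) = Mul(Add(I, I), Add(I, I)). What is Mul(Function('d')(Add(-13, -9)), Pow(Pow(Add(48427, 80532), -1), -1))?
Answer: 249664624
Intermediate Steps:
Function('d')(I) = Mul(4, Pow(I, 2)) (Function('d')(I) = Mul(Mul(2, I), Mul(2, I)) = Mul(4, Pow(I, 2)))
Mul(Function('d')(Add(-13, -9)), Pow(Pow(Add(48427, 80532), -1), -1)) = Mul(Mul(4, Pow(Add(-13, -9), 2)), Pow(Pow(Add(48427, 80532), -1), -1)) = Mul(Mul(4, Pow(-22, 2)), Pow(Pow(128959, -1), -1)) = Mul(Mul(4, 484), Pow(Rational(1, 128959), -1)) = Mul(1936, 128959) = 249664624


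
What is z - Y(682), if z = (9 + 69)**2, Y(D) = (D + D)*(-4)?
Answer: 11540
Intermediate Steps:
Y(D) = -8*D (Y(D) = (2*D)*(-4) = -8*D)
z = 6084 (z = 78**2 = 6084)
z - Y(682) = 6084 - (-8)*682 = 6084 - 1*(-5456) = 6084 + 5456 = 11540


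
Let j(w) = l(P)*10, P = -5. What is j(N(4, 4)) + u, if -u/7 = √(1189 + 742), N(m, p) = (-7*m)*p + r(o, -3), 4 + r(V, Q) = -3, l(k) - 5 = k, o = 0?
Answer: -7*√1931 ≈ -307.60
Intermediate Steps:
l(k) = 5 + k
r(V, Q) = -7 (r(V, Q) = -4 - 3 = -7)
N(m, p) = -7 - 7*m*p (N(m, p) = (-7*m)*p - 7 = -7*m*p - 7 = -7 - 7*m*p)
j(w) = 0 (j(w) = (5 - 5)*10 = 0*10 = 0)
u = -7*√1931 (u = -7*√(1189 + 742) = -7*√1931 ≈ -307.60)
j(N(4, 4)) + u = 0 - 7*√1931 = -7*√1931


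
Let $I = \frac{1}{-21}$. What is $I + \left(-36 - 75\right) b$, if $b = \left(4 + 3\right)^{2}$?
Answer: $- \frac{114220}{21} \approx -5439.0$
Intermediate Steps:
$I = - \frac{1}{21} \approx -0.047619$
$b = 49$ ($b = 7^{2} = 49$)
$I + \left(-36 - 75\right) b = - \frac{1}{21} + \left(-36 - 75\right) 49 = - \frac{1}{21} - 5439 = - \frac{114220}{21}$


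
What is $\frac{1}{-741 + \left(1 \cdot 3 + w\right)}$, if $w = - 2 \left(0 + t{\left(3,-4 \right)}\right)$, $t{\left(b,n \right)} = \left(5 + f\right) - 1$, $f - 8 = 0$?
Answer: $- \frac{1}{762} \approx -0.0013123$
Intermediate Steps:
$f = 8$ ($f = 8 + 0 = 8$)
$t{\left(b,n \right)} = 12$ ($t{\left(b,n \right)} = \left(5 + 8\right) - 1 = 13 - 1 = 12$)
$w = -24$ ($w = - 2 \left(0 + 12\right) = \left(-2\right) 12 = -24$)
$\frac{1}{-741 + \left(1 \cdot 3 + w\right)} = \frac{1}{-741 + \left(1 \cdot 3 - 24\right)} = \frac{1}{-741 + \left(3 - 24\right)} = \frac{1}{-741 - 21} = \frac{1}{-762} = - \frac{1}{762}$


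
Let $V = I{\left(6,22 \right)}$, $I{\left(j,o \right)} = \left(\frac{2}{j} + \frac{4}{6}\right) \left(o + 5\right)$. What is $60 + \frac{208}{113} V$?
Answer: $\frac{12396}{113} \approx 109.7$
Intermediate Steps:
$I{\left(j,o \right)} = \left(5 + o\right) \left(\frac{2}{3} + \frac{2}{j}\right)$ ($I{\left(j,o \right)} = \left(\frac{2}{j} + 4 \cdot \frac{1}{6}\right) \left(5 + o\right) = \left(\frac{2}{j} + \frac{2}{3}\right) \left(5 + o\right) = \left(\frac{2}{3} + \frac{2}{j}\right) \left(5 + o\right) = \left(5 + o\right) \left(\frac{2}{3} + \frac{2}{j}\right)$)
$V = 27$ ($V = \frac{2 \left(15 + 3 \cdot 22 + 6 \left(5 + 22\right)\right)}{3 \cdot 6} = \frac{2}{3} \cdot \frac{1}{6} \left(15 + 66 + 6 \cdot 27\right) = \frac{2}{3} \cdot \frac{1}{6} \left(15 + 66 + 162\right) = \frac{2}{3} \cdot \frac{1}{6} \cdot 243 = 27$)
$60 + \frac{208}{113} V = 60 + \frac{208}{113} \cdot 27 = 60 + \frac{5616}{113} = \frac{12396}{113}$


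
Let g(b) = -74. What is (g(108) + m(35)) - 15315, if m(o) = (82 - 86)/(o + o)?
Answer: -538617/35 ≈ -15389.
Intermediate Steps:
m(o) = -2/o (m(o) = -4*1/(2*o) = -2/o)
(g(108) + m(35)) - 15315 = (-74 - 2/35) - 15315 = -2592/35 - 15315 = -538617/35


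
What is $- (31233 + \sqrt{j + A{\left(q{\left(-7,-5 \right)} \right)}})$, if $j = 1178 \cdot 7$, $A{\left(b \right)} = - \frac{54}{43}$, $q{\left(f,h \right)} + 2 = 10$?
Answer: $-31233 - \frac{2 \sqrt{3811133}}{43} \approx -31324.0$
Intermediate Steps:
$q{\left(f,h \right)} = 8$ ($q{\left(f,h \right)} = -2 + 10 = 8$)
$A{\left(b \right)} = - \frac{54}{43}$ ($A{\left(b \right)} = \left(-54\right) \frac{1}{43} = - \frac{54}{43}$)
$j = 8246$
$- (31233 + \sqrt{j + A{\left(q{\left(-7,-5 \right)} \right)}}) = - (31233 + \sqrt{8246 - \frac{54}{43}}) = - (31233 + \sqrt{\frac{354524}{43}}) = - (31233 + \frac{2 \sqrt{3811133}}{43}) = -31233 - \frac{2 \sqrt{3811133}}{43}$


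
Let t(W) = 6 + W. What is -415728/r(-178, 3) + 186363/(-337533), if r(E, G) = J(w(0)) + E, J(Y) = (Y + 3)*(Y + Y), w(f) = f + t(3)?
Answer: -23388166803/2137709 ≈ -10941.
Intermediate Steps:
w(f) = 9 + f (w(f) = f + (6 + 3) = f + 9 = 9 + f)
J(Y) = 2*Y*(3 + Y) (J(Y) = (3 + Y)*(2*Y) = 2*Y*(3 + Y))
r(E, G) = 216 + E (r(E, G) = 2*(9 + 0)*(3 + (9 + 0)) + E = 2*9*(3 + 9) + E = 2*9*12 + E = 216 + E)
-415728/r(-178, 3) + 186363/(-337533) = -415728/(216 - 178) + 186363/(-337533) = -415728/38 + 186363*(-1/337533) = -415728*1/38 - 62121/112511 = -207864/19 - 62121/112511 = -23388166803/2137709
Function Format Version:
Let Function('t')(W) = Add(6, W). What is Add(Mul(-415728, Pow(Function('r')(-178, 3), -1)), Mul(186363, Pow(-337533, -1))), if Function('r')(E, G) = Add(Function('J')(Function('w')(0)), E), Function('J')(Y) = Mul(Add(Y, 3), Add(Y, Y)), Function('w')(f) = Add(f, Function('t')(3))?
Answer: Rational(-23388166803, 2137709) ≈ -10941.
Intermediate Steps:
Function('w')(f) = Add(9, f) (Function('w')(f) = Add(f, Add(6, 3)) = Add(f, 9) = Add(9, f))
Function('J')(Y) = Mul(2, Y, Add(3, Y)) (Function('J')(Y) = Mul(Add(3, Y), Mul(2, Y)) = Mul(2, Y, Add(3, Y)))
Function('r')(E, G) = Add(216, E) (Function('r')(E, G) = Add(Mul(2, Add(9, 0), Add(3, Add(9, 0))), E) = Add(Mul(2, 9, Add(3, 9)), E) = Add(Mul(2, 9, 12), E) = Add(216, E))
Add(Mul(-415728, Pow(Function('r')(-178, 3), -1)), Mul(186363, Pow(-337533, -1))) = Add(Mul(-415728, Pow(Add(216, -178), -1)), Mul(186363, Pow(-337533, -1))) = Add(Mul(-415728, Pow(38, -1)), Mul(186363, Rational(-1, 337533))) = Add(Mul(-415728, Rational(1, 38)), Rational(-62121, 112511)) = Add(Rational(-207864, 19), Rational(-62121, 112511)) = Rational(-23388166803, 2137709)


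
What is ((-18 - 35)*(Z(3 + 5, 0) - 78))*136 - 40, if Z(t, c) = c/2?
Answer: 562184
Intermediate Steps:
Z(t, c) = c/2 (Z(t, c) = c*(1/2) = c/2)
((-18 - 35)*(Z(3 + 5, 0) - 78))*136 - 40 = ((-18 - 35)*((1/2)*0 - 78))*136 - 40 = -53*(0 - 78)*136 - 40 = -53*(-78)*136 - 40 = 4134*136 - 40 = 562224 - 40 = 562184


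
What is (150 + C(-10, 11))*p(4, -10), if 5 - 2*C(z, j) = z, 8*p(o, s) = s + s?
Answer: -1575/4 ≈ -393.75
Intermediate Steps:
p(o, s) = s/4 (p(o, s) = (s + s)/8 = (2*s)/8 = s/4)
C(z, j) = 5/2 - z/2
(150 + C(-10, 11))*p(4, -10) = (150 + (5/2 - ½*(-10)))*((¼)*(-10)) = (150 + (5/2 + 5))*(-5/2) = (150 + 15/2)*(-5/2) = (315/2)*(-5/2) = -1575/4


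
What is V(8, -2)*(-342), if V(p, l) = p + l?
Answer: -2052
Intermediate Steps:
V(p, l) = l + p
V(8, -2)*(-342) = (-2 + 8)*(-342) = 6*(-342) = -2052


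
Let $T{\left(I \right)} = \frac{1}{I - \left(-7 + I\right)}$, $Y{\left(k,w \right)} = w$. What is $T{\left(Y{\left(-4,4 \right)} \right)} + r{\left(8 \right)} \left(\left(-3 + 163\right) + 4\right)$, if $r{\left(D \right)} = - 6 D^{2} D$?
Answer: $- \frac{3526655}{7} \approx -5.0381 \cdot 10^{5}$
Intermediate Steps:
$r{\left(D \right)} = - 6 D^{3}$
$T{\left(I \right)} = \frac{1}{7}$
$T{\left(Y{\left(-4,4 \right)} \right)} + r{\left(8 \right)} \left(\left(-3 + 163\right) + 4\right) = \frac{1}{7} + - 6 \cdot 8^{3} \left(\left(-3 + 163\right) + 4\right) = \frac{1}{7} + \left(-6\right) 512 \left(160 + 4\right) = \frac{1}{7} - 503808 = - \frac{3526655}{7}$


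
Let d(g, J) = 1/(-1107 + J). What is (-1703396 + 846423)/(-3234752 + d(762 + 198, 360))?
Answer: 640158831/2416359745 ≈ 0.26493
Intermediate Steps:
(-1703396 + 846423)/(-3234752 + d(762 + 198, 360)) = (-1703396 + 846423)/(-3234752 + 1/(-1107 + 360)) = -856973/(-3234752 + 1/(-747)) = -856973/(-3234752 - 1/747) = -856973/(-2416359745/747) = -856973*(-747/2416359745) = 640158831/2416359745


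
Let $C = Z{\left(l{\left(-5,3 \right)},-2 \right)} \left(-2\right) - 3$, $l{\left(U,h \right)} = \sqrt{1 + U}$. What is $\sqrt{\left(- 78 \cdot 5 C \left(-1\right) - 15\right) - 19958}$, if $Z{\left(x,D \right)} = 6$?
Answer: $7 i \sqrt{527} \approx 160.7 i$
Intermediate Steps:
$C = -15$ ($C = 6 \left(-2\right) - 3 = -12 - 3 = -15$)
$\sqrt{\left(- 78 \cdot 5 C \left(-1\right) - 15\right) - 19958} = \sqrt{\left(- 78 \cdot 5 \left(-15\right) \left(-1\right) - 15\right) - 19958} = \sqrt{\left(- 78 \left(\left(-75\right) \left(-1\right)\right) - 15\right) - 19958} = \sqrt{\left(\left(-78\right) 75 - 15\right) - 19958} = \sqrt{\left(-5850 - 15\right) - 19958} = \sqrt{-5865 - 19958} = \sqrt{-25823} = 7 i \sqrt{527}$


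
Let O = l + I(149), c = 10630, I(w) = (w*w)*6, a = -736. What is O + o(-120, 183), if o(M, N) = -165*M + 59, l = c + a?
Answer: 162959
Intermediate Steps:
I(w) = 6*w**2 (I(w) = w**2*6 = 6*w**2)
l = 9894 (l = 10630 - 736 = 9894)
o(M, N) = 59 - 165*M
O = 143100 (O = 9894 + 6*149**2 = 9894 + 6*22201 = 9894 + 133206 = 143100)
O + o(-120, 183) = 143100 + (59 - 165*(-120)) = 143100 + (59 + 19800) = 143100 + 19859 = 162959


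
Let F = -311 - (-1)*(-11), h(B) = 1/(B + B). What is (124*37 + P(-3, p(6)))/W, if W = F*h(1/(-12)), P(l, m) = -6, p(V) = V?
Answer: 2291/966 ≈ 2.3716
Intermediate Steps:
h(B) = 1/(2*B)
F = -322 (F = -311 - 1*11 = -311 - 11 = -322)
W = 1932 (W = -161/(1/(-12)) = -161/(-1/12) = -161*(-12) = -322*(-6) = 1932)
(124*37 + P(-3, p(6)))/W = (124*37 - 6)/1932 = (4588 - 6)*(1/1932) = 4582*(1/1932) = 2291/966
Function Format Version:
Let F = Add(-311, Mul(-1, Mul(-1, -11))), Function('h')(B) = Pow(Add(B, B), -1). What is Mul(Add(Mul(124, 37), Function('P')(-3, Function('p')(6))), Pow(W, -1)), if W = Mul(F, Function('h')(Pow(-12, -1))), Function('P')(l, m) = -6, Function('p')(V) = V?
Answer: Rational(2291, 966) ≈ 2.3716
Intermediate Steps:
Function('h')(B) = Mul(Rational(1, 2), Pow(B, -1)) (Function('h')(B) = Pow(Mul(2, B), -1) = Mul(Rational(1, 2), Pow(B, -1)))
F = -322 (F = Add(-311, Mul(-1, 11)) = Add(-311, -11) = -322)
W = 1932 (W = Mul(-322, Mul(Rational(1, 2), Pow(Pow(-12, -1), -1))) = Mul(-322, Mul(Rational(1, 2), Pow(Rational(-1, 12), -1))) = Mul(-322, Mul(Rational(1, 2), -12)) = Mul(-322, -6) = 1932)
Mul(Add(Mul(124, 37), Function('P')(-3, Function('p')(6))), Pow(W, -1)) = Mul(Add(Mul(124, 37), -6), Pow(1932, -1)) = Mul(Add(4588, -6), Rational(1, 1932)) = Mul(4582, Rational(1, 1932)) = Rational(2291, 966)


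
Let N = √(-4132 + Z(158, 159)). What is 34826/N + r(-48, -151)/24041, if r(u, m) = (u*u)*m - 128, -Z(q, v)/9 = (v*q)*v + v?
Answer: -348032/24041 - 34826*I*√35955145/35955145 ≈ -14.477 - 5.808*I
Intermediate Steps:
Z(q, v) = -9*v - 9*q*v² (Z(q, v) = -9*((v*q)*v + v) = -9*((q*v)*v + v) = -9*(q*v² + v) = -9*(v + q*v²) = -9*v - 9*q*v²)
r(u, m) = -128 + m*u² (r(u, m) = u²*m - 128 = m*u² - 128 = -128 + m*u²)
N = I*√35955145 (N = √(-4132 - 9*159*(1 + 158*159)) = √(-4132 - 9*159*(1 + 25122)) = √(-4132 - 9*159*25123) = √(-4132 - 35951013) = √(-35955145) = I*√35955145 ≈ 5996.3*I)
34826/N + r(-48, -151)/24041 = 34826/((I*√35955145)) + (-128 - 151*(-48)²)/24041 = 34826*(-I*√35955145/35955145) + (-128 - 151*2304)*(1/24041) = -34826*I*√35955145/35955145 + (-128 - 347904)*(1/24041) = -34826*I*√35955145/35955145 - 348032*1/24041 = -34826*I*√35955145/35955145 - 348032/24041 = -348032/24041 - 34826*I*√35955145/35955145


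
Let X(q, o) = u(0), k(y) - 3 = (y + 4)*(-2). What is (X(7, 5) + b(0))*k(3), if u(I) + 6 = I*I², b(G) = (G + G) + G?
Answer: 66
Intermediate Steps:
b(G) = 3*G (b(G) = 2*G + G = 3*G)
u(I) = -6 + I³ (u(I) = -6 + I*I² = -6 + I³)
k(y) = -5 - 2*y (k(y) = 3 + (y + 4)*(-2) = 3 + (4 + y)*(-2) = 3 + (-8 - 2*y) = -5 - 2*y)
X(q, o) = -6 (X(q, o) = -6 + 0³ = -6 + 0 = -6)
(X(7, 5) + b(0))*k(3) = (-6 + 3*0)*(-5 - 2*3) = (-6 + 0)*(-5 - 6) = -6*(-11) = 66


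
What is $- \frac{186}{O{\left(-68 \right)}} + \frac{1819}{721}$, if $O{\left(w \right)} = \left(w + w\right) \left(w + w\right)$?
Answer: $\frac{16755059}{6667808} \approx 2.5128$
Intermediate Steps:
$O{\left(w \right)} = 4 w^{2}$ ($O{\left(w \right)} = 2 w 2 w = 4 w^{2}$)
$- \frac{186}{O{\left(-68 \right)}} + \frac{1819}{721} = - \frac{186}{4 \left(-68\right)^{2}} + \frac{1819}{721} = - \frac{186}{4 \cdot 4624} + 1819 \cdot \frac{1}{721} = - \frac{186}{18496} + \frac{1819}{721} = \left(-186\right) \frac{1}{18496} + \frac{1819}{721} = - \frac{93}{9248} + \frac{1819}{721} = \frac{16755059}{6667808}$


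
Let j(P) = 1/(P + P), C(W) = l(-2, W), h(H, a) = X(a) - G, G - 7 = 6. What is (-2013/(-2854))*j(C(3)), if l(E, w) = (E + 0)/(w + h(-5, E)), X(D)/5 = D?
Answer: 10065/2854 ≈ 3.5266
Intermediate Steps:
G = 13 (G = 7 + 6 = 13)
X(D) = 5*D
h(H, a) = -13 + 5*a (h(H, a) = 5*a - 1*13 = 5*a - 13 = -13 + 5*a)
l(E, w) = E/(-13 + w + 5*E) (l(E, w) = (E + 0)/(w + (-13 + 5*E)) = E/(-13 + w + 5*E))
C(W) = -2/(-23 + W) (C(W) = -2/(-13 + W + 5*(-2)) = -2/(-13 + W - 10) = -2/(-23 + W))
j(P) = 1/(2*P)
(-2013/(-2854))*j(C(3)) = (-2013/(-2854))*(1/(2*((-2/(-23 + 3))))) = (-2013*(-1/2854))*(1/(2*((-2/(-20))))) = 2013*(1/(2*((-2*(-1/20)))))/2854 = 2013*(1/(2*(⅒)))/2854 = 2013*((½)*10)/2854 = (2013/2854)*5 = 10065/2854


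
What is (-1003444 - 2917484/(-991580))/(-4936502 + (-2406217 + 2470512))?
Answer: 82916007003/402598584755 ≈ 0.20595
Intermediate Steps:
(-1003444 - 2917484/(-991580))/(-4936502 + (-2406217 + 2470512)) = (-1003444 - 2917484*(-1/991580))/(-4936502 + 64295) = (-1003444 + 729371/247895)/(-4872207) = -248748021009/247895*(-1/4872207) = 82916007003/402598584755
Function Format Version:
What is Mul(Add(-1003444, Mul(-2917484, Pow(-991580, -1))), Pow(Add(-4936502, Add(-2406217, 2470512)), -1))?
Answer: Rational(82916007003, 402598584755) ≈ 0.20595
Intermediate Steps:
Mul(Add(-1003444, Mul(-2917484, Pow(-991580, -1))), Pow(Add(-4936502, Add(-2406217, 2470512)), -1)) = Mul(Add(-1003444, Mul(-2917484, Rational(-1, 991580))), Pow(Add(-4936502, 64295), -1)) = Mul(Add(-1003444, Rational(729371, 247895)), Pow(-4872207, -1)) = Mul(Rational(-248748021009, 247895), Rational(-1, 4872207)) = Rational(82916007003, 402598584755)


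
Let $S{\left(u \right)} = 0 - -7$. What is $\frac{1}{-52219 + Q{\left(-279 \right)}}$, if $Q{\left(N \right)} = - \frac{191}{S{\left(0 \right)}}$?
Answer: $- \frac{7}{365724} \approx -1.914 \cdot 10^{-5}$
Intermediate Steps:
$S{\left(u \right)} = 7$ ($S{\left(u \right)} = 0 + 7 = 7$)
$Q{\left(N \right)} = - \frac{191}{7}$
$\frac{1}{-52219 + Q{\left(-279 \right)}} = \frac{1}{-52219 - \frac{191}{7}} = \frac{1}{- \frac{365724}{7}} = - \frac{7}{365724}$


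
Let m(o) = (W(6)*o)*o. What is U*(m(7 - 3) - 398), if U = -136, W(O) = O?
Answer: 41072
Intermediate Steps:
m(o) = 6*o**2 (m(o) = (6*o)*o = 6*o**2)
U*(m(7 - 3) - 398) = -136*(6*(7 - 3)**2 - 398) = -136*(6*4**2 - 398) = -136*(6*16 - 398) = -136*(96 - 398) = -136*(-302) = 41072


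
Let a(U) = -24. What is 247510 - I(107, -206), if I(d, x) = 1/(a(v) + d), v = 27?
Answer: 20543329/83 ≈ 2.4751e+5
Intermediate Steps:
I(d, x) = 1/(-24 + d)
247510 - I(107, -206) = 247510 - 1/(-24 + 107) = 247510 - 1/83 = 20543329/83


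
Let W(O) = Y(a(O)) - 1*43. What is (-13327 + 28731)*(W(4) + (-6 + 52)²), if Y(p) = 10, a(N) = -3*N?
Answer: 32086532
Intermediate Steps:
W(O) = -33 (W(O) = 10 - 1*43 = 10 - 43 = -33)
(-13327 + 28731)*(W(4) + (-6 + 52)²) = (-13327 + 28731)*(-33 + (-6 + 52)²) = 15404*(-33 + 46²) = 15404*(-33 + 2116) = 15404*2083 = 32086532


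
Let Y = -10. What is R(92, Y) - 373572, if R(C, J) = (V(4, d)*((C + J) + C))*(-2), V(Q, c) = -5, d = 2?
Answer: -371832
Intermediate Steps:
R(C, J) = 10*J + 20*C (R(C, J) = -5*((C + J) + C)*(-2) = -5*(J + 2*C)*(-2) = (-10*C - 5*J)*(-2) = 10*J + 20*C)
R(92, Y) - 373572 = (10*(-10) + 20*92) - 373572 = (-100 + 1840) - 373572 = 1740 - 373572 = -371832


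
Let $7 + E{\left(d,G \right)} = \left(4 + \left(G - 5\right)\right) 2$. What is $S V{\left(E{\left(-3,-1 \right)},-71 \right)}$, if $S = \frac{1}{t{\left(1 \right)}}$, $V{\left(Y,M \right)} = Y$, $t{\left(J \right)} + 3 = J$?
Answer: $\frac{11}{2} \approx 5.5$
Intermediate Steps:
$E{\left(d,G \right)} = -9 + 2 G$ ($E{\left(d,G \right)} = -7 + \left(4 + \left(G - 5\right)\right) 2 = -7 + \left(4 + \left(-5 + G\right)\right) 2 = -7 + \left(-1 + G\right) 2 = -7 + \left(-2 + 2 G\right) = -9 + 2 G$)
$t{\left(J \right)} = -3 + J$
$S = - \frac{1}{2}$ ($S = \frac{1}{-3 + 1} = \frac{1}{-2} = - \frac{1}{2} \approx -0.5$)
$S V{\left(E{\left(-3,-1 \right)},-71 \right)} = - \frac{-9 + 2 \left(-1\right)}{2} = - \frac{-9 - 2}{2} = \left(- \frac{1}{2}\right) \left(-11\right) = \frac{11}{2}$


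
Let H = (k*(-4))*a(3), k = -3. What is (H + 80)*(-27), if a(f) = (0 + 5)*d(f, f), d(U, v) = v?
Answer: -7020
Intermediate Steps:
a(f) = 5*f (a(f) = (0 + 5)*f = 5*f)
H = 180 (H = (-3*(-4))*(5*3) = 12*15 = 180)
(H + 80)*(-27) = (180 + 80)*(-27) = 260*(-27) = -7020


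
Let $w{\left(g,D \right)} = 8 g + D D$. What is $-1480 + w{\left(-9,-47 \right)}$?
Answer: $657$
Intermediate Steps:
$w{\left(g,D \right)} = D^{2} + 8 g$ ($w{\left(g,D \right)} = 8 g + D^{2} = D^{2} + 8 g$)
$-1480 + w{\left(-9,-47 \right)} = -1480 + \left(\left(-47\right)^{2} + 8 \left(-9\right)\right) = -1480 + \left(2209 - 72\right) = -1480 + 2137 = 657$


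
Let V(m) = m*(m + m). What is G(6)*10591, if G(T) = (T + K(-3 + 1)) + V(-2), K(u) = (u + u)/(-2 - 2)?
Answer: 158865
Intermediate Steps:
K(u) = -u/2 (K(u) = (2*u)/(-4) = (2*u)*(-¼) = -u/2)
V(m) = 2*m² (V(m) = m*(2*m) = 2*m²)
G(T) = 9 + T (G(T) = (T - (-3 + 1)/2) + 2*(-2)² = (T - ½*(-2)) + 2*4 = (T + 1) + 8 = (1 + T) + 8 = 9 + T)
G(6)*10591 = (9 + 6)*10591 = 15*10591 = 158865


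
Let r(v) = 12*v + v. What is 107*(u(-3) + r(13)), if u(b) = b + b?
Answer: 17441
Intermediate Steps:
u(b) = 2*b
r(v) = 13*v
107*(u(-3) + r(13)) = 107*(2*(-3) + 13*13) = 107*(-6 + 169) = 107*163 = 17441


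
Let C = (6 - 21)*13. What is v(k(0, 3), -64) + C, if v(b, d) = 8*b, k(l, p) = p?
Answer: -171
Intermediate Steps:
C = -195 (C = -15*13 = -195)
v(k(0, 3), -64) + C = 8*3 - 195 = 24 - 195 = -171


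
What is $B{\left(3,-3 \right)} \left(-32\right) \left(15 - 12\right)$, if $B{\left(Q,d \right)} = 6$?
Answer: $-576$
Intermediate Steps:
$B{\left(3,-3 \right)} \left(-32\right) \left(15 - 12\right) = 6 \left(-32\right) \left(15 - 12\right) = \left(-192\right) 3 = -576$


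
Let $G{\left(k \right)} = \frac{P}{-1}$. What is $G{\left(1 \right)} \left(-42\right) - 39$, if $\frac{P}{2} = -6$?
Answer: $-543$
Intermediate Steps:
$P = -12$ ($P = 2 \left(-6\right) = -12$)
$G{\left(k \right)} = 12$ ($G{\left(k \right)} = - \frac{12}{-1} = \left(-12\right) \left(-1\right) = 12$)
$G{\left(1 \right)} \left(-42\right) - 39 = 12 \left(-42\right) - 39 = -504 - 39 = -543$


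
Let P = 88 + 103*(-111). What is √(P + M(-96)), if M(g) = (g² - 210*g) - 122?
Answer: √17909 ≈ 133.82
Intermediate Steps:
M(g) = -122 + g² - 210*g
P = -11345 (P = 88 - 11433 = -11345)
√(P + M(-96)) = √(-11345 + (-122 + (-96)² - 210*(-96))) = √(-11345 + (-122 + 9216 + 20160)) = √(-11345 + 29254) = √17909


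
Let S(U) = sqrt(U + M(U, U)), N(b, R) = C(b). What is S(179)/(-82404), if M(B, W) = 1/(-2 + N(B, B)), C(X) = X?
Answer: -89*sqrt(177)/7292754 ≈ -0.00016236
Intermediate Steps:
N(b, R) = b
M(B, W) = 1/(-2 + B)
S(U) = sqrt(U + 1/(-2 + U))
S(179)/(-82404) = sqrt((1 + 179*(-2 + 179))/(-2 + 179))/(-82404) = sqrt((1 + 179*177)/177)*(-1/82404) = sqrt((1 + 31683)/177)*(-1/82404) = sqrt((1/177)*31684)*(-1/82404) = sqrt(31684/177)*(-1/82404) = (178*sqrt(177)/177)*(-1/82404) = -89*sqrt(177)/7292754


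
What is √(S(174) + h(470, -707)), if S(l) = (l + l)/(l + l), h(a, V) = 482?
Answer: √483 ≈ 21.977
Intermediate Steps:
S(l) = 1 (S(l) = (2*l)/((2*l)) = (2*l)*(1/(2*l)) = 1)
√(S(174) + h(470, -707)) = √(1 + 482) = √483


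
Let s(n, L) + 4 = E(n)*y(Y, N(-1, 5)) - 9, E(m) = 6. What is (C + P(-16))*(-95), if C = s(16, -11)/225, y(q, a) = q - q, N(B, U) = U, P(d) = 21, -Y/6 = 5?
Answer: -89528/45 ≈ -1989.5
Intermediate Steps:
Y = -30 (Y = -6*5 = -30)
y(q, a) = 0
s(n, L) = -13 (s(n, L) = -4 + (6*0 - 9) = -4 + (0 - 9) = -4 - 9 = -13)
C = -13/225 ≈ -0.057778
(C + P(-16))*(-95) = (-13/225 + 21)*(-95) = (4712/225)*(-95) = -89528/45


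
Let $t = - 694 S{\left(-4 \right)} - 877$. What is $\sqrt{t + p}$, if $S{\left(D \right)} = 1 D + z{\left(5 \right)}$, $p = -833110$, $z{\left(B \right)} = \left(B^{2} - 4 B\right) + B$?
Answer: $i \sqrt{838151} \approx 915.51 i$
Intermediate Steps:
$z{\left(B \right)} = B^{2} - 3 B$
$S{\left(D \right)} = 10 + D$ ($S{\left(D \right)} = 1 D + 5 \left(-3 + 5\right) = D + 5 \cdot 2 = D + 10 = 10 + D$)
$t = -5041$ ($t = - 694 \left(10 - 4\right) - 877 = \left(-694\right) 6 - 877 = -4164 - 877 = -5041$)
$\sqrt{t + p} = \sqrt{-5041 - 833110} = \sqrt{-838151} = i \sqrt{838151}$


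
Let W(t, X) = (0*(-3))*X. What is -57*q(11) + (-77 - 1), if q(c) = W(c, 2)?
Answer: -78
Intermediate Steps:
W(t, X) = 0 (W(t, X) = 0*X = 0)
q(c) = 0
-57*q(11) + (-77 - 1) = -57*0 + (-77 - 1) = 0 - 78 = -78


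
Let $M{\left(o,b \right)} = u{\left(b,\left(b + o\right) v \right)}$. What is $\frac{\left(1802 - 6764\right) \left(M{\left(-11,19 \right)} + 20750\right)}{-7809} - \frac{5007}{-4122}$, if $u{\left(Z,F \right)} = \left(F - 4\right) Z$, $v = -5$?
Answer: $\frac{45260821151}{3576522} \approx 12655.0$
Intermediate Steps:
$u{\left(Z,F \right)} = Z \left(-4 + F\right)$ ($u{\left(Z,F \right)} = \left(-4 + F\right) Z = Z \left(-4 + F\right)$)
$M{\left(o,b \right)} = b \left(-4 - 5 b - 5 o\right)$ ($M{\left(o,b \right)} = b \left(-4 + \left(b + o\right) \left(-5\right)\right) = b \left(-4 - \left(5 b + 5 o\right)\right) = b \left(-4 - 5 b - 5 o\right)$)
$\frac{\left(1802 - 6764\right) \left(M{\left(-11,19 \right)} + 20750\right)}{-7809} - \frac{5007}{-4122} = \frac{\left(1802 - 6764\right) \left(\left(-1\right) 19 \left(4 + 5 \cdot 19 + 5 \left(-11\right)\right) + 20750\right)}{-7809} - \frac{5007}{-4122} = - 4962 \left(\left(-1\right) 19 \left(4 + 95 - 55\right) + 20750\right) \left(- \frac{1}{7809}\right) - - \frac{1669}{1374} = - 4962 \left(\left(-1\right) 19 \cdot 44 + 20750\right) \left(- \frac{1}{7809}\right) + \frac{1669}{1374} = - 4962 \left(-836 + 20750\right) \left(- \frac{1}{7809}\right) + \frac{1669}{1374} = \left(-4962\right) 19914 \left(- \frac{1}{7809}\right) + \frac{1669}{1374} = \left(-98813268\right) \left(- \frac{1}{7809}\right) + \frac{1669}{1374} = \frac{32937756}{2603} + \frac{1669}{1374} = \frac{45260821151}{3576522}$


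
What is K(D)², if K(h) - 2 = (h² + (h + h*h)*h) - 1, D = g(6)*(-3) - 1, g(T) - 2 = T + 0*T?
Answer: 206611876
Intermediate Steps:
g(T) = 2 + T (g(T) = 2 + (T + 0*T) = 2 + (T + 0) = 2 + T)
D = -25 (D = (2 + 6)*(-3) - 1 = 8*(-3) - 1 = -24 - 1 = -25)
K(h) = 1 + h² + h*(h + h²) (K(h) = 2 + ((h² + (h + h*h)*h) - 1) = 2 + ((h² + (h + h²)*h) - 1) = 2 + ((h² + h*(h + h²)) - 1) = 2 + (-1 + h² + h*(h + h²)) = 1 + h² + h*(h + h²))
K(D)² = (1 + (-25)³ + 2*(-25)²)² = (1 - 15625 + 2*625)² = (1 - 15625 + 1250)² = (-14374)² = 206611876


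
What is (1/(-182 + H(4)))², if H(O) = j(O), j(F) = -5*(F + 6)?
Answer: 1/53824 ≈ 1.8579e-5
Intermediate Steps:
j(F) = -30 - 5*F (j(F) = -5*(6 + F) = -30 - 5*F)
H(O) = -30 - 5*O
(1/(-182 + H(4)))² = (1/(-182 + (-30 - 5*4)))² = (1/(-182 + (-30 - 20)))² = (1/(-182 - 50))² = (1/(-232))² = (-1/232)² = 1/53824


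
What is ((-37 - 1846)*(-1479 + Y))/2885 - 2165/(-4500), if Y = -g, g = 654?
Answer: 723208861/519300 ≈ 1392.7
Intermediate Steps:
Y = -654 (Y = -1*654 = -654)
((-37 - 1846)*(-1479 + Y))/2885 - 2165/(-4500) = ((-37 - 1846)*(-1479 - 654))/2885 - 2165/(-4500) = -1883*(-2133)*(1/2885) - 2165*(-1/4500) = 4016439*(1/2885) + 433/900 = 4016439/2885 + 433/900 = 723208861/519300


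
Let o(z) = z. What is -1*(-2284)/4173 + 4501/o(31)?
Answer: 18853477/129363 ≈ 145.74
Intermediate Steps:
-1*(-2284)/4173 + 4501/o(31) = -1*(-2284)/4173 + 4501/31 = 2284*(1/4173) + 4501*(1/31) = 2284/4173 + 4501/31 = 18853477/129363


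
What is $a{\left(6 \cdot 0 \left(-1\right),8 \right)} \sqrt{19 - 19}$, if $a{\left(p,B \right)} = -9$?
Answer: $0$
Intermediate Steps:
$a{\left(6 \cdot 0 \left(-1\right),8 \right)} \sqrt{19 - 19} = - 9 \sqrt{19 - 19} = - 9 \sqrt{0} = \left(-9\right) 0 = 0$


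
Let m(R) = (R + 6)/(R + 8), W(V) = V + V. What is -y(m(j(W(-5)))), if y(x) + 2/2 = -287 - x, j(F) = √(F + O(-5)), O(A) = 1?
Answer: 21081/73 + 6*I/73 ≈ 288.78 + 0.082192*I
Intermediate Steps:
W(V) = 2*V
j(F) = √(1 + F) (j(F) = √(F + 1) = √(1 + F))
m(R) = (6 + R)/(8 + R)
y(x) = -288 - x (y(x) = -1 + (-287 - x) = -288 - x)
-y(m(j(W(-5)))) = -(-288 - (6 + √(1 + 2*(-5)))/(8 + √(1 + 2*(-5)))) = -(-288 - (6 + √(1 - 10))/(8 + √(1 - 10))) = -(-288 - (6 + √(-9))/(8 + √(-9))) = -(-288 - (6 + 3*I)/(8 + 3*I)) = -(-288 - (8 - 3*I)/73*(6 + 3*I)) = -(-288 - (6 + 3*I)*(8 - 3*I)/73) = 288 + (6 + 3*I)*(8 - 3*I)/73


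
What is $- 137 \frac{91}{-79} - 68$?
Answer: $\frac{7095}{79} \approx 89.81$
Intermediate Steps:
$- 137 \frac{91}{-79} - 68 = - 137 \cdot 91 \left(- \frac{1}{79}\right) - 68 = \left(-137\right) \left(- \frac{91}{79}\right) - 68 = \frac{12467}{79} - 68 = \frac{7095}{79}$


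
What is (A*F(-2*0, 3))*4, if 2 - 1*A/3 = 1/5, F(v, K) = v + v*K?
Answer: 0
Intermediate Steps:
F(v, K) = v + K*v
A = 27/5 (A = 6 - 3/5 = 6 - 3*⅕ = 6 - ⅗ = 27/5 ≈ 5.4000)
(A*F(-2*0, 3))*4 = (27*((-2*0)*(1 + 3))/5)*4 = (27*(0*4)/5)*4 = ((27/5)*0)*4 = 0*4 = 0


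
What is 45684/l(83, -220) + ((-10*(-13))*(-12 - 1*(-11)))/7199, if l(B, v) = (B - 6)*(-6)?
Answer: -54823196/554323 ≈ -98.901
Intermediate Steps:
l(B, v) = 36 - 6*B (l(B, v) = (-6 + B)*(-6) = 36 - 6*B)
45684/l(83, -220) + ((-10*(-13))*(-12 - 1*(-11)))/7199 = 45684/(36 - 6*83) + ((-10*(-13))*(-12 - 1*(-11)))/7199 = 45684/(36 - 498) + (130*(-12 + 11))*(1/7199) = 45684/(-462) + (130*(-1))*(1/7199) = 45684*(-1/462) - 130*1/7199 = -7614/77 - 130/7199 = -54823196/554323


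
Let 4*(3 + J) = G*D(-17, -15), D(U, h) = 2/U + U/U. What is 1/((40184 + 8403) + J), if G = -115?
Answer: 68/3301987 ≈ 2.0594e-5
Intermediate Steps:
D(U, h) = 1 + 2/U (D(U, h) = 2/U + 1 = 1 + 2/U)
J = -1929/68 (J = -3 + (-115*(2 - 17)/(-17))/4 = -3 + (-(-115)*(-15)/17)/4 = -3 + (-115*15/17)/4 = -3 + (¼)*(-1725/17) = -3 - 1725/68 = -1929/68 ≈ -28.368)
1/((40184 + 8403) + J) = 1/((40184 + 8403) - 1929/68) = 1/(48587 - 1929/68) = 1/(3301987/68) = 68/3301987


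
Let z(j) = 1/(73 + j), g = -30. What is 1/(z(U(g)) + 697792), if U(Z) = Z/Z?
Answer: 74/51636609 ≈ 1.4331e-6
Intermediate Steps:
U(Z) = 1
1/(z(U(g)) + 697792) = 1/(1/(73 + 1) + 697792) = 1/(1/74 + 697792) = 1/(51636609/74) = 74/51636609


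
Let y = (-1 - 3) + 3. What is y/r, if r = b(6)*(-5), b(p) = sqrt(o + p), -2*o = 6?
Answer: sqrt(3)/15 ≈ 0.11547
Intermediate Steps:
o = -3 (o = -1/2*6 = -3)
y = -1 (y = -4 + 3 = -1)
b(p) = sqrt(-3 + p)
r = -5*sqrt(3) (r = sqrt(-3 + 6)*(-5) = sqrt(3)*(-5) = -5*sqrt(3) ≈ -8.6602)
y/r = -1/(-5*sqrt(3)) = -sqrt(3)/15*(-1) = sqrt(3)/15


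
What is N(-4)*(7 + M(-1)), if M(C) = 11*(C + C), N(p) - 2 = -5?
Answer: 45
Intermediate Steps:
N(p) = -3 (N(p) = 2 - 5 = -3)
M(C) = 22*C (M(C) = 11*(2*C) = 22*C)
N(-4)*(7 + M(-1)) = -3*(7 + 22*(-1)) = -3*(7 - 22) = -3*(-15) = 45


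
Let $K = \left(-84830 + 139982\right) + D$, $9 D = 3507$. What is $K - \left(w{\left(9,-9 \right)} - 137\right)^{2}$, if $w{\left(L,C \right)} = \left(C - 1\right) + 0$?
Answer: $\frac{101798}{3} \approx 33933.0$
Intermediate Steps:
$D = \frac{1169}{3}$ ($D = \frac{1}{9} \cdot 3507 = \frac{1169}{3} \approx 389.67$)
$w{\left(L,C \right)} = -1 + C$ ($w{\left(L,C \right)} = \left(-1 + C\right) + 0 = -1 + C$)
$K = \frac{166625}{3}$ ($K = \left(-84830 + 139982\right) + \frac{1169}{3} = 55152 + \frac{1169}{3} = \frac{166625}{3} \approx 55542.0$)
$K - \left(w{\left(9,-9 \right)} - 137\right)^{2} = \frac{166625}{3} - \left(\left(-1 - 9\right) - 137\right)^{2} = \frac{166625}{3} - \left(-10 - 137\right)^{2} = \frac{166625}{3} - \left(-147\right)^{2} = \frac{166625}{3} - 21609 = \frac{101798}{3}$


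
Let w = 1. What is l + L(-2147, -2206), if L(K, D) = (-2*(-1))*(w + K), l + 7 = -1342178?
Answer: -1346477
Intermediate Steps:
l = -1342185 (l = -7 - 1342178 = -1342185)
L(K, D) = 2 + 2*K (L(K, D) = (-2*(-1))*(1 + K) = 2*(1 + K) = 2 + 2*K)
l + L(-2147, -2206) = -1342185 + (2 + 2*(-2147)) = -1342185 + (2 - 4294) = -1342185 - 4292 = -1346477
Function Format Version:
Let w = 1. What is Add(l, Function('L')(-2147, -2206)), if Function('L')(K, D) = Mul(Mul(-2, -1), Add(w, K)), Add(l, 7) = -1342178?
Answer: -1346477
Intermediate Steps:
l = -1342185 (l = Add(-7, -1342178) = -1342185)
Function('L')(K, D) = Add(2, Mul(2, K)) (Function('L')(K, D) = Mul(Mul(-2, -1), Add(1, K)) = Mul(2, Add(1, K)) = Add(2, Mul(2, K)))
Add(l, Function('L')(-2147, -2206)) = Add(-1342185, Add(2, Mul(2, -2147))) = Add(-1342185, Add(2, -4294)) = Add(-1342185, -4292) = -1346477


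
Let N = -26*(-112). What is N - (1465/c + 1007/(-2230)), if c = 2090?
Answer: 678539804/233035 ≈ 2911.8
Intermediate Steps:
N = 2912
N - (1465/c + 1007/(-2230)) = 2912 - (1465/2090 + 1007/(-2230)) = 2912 - (1465*(1/2090) + 1007*(-1/2230)) = 2912 - (293/418 - 1007/2230) = 2912 - 1*58116/233035 = 2912 - 58116/233035 = 678539804/233035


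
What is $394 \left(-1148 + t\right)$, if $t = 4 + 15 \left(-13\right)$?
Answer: $-527566$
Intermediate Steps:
$t = -191$ ($t = 4 - 195 = -191$)
$394 \left(-1148 + t\right) = 394 \left(-1148 - 191\right) = 394 \left(-1339\right) = -527566$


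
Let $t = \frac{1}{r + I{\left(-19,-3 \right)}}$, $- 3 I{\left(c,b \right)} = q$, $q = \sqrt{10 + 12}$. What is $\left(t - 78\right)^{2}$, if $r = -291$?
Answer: $\frac{3533941647711423}{580807079449} - \frac{356681790 \sqrt{22}}{580807079449} \approx 6084.5$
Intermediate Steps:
$q = \sqrt{22} \approx 4.6904$
$I{\left(c,b \right)} = - \frac{\sqrt{22}}{3}$
$t = \frac{1}{-291 - \frac{\sqrt{22}}{3}} \approx -0.0034181$
$\left(t - 78\right)^{2} = \left(\left(- \frac{2619}{762107} + \frac{3 \sqrt{22}}{762107}\right) - 78\right)^{2} = \left(- \frac{59446965}{762107} + \frac{3 \sqrt{22}}{762107}\right)^{2}$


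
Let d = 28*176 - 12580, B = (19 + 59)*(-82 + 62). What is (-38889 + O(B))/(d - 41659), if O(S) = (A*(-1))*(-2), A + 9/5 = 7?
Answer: 194393/246555 ≈ 0.78844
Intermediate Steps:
A = 26/5 (A = -9/5 + 7 = 26/5 ≈ 5.2000)
B = -1560 (B = 78*(-20) = -1560)
d = -7652 (d = 4928 - 12580 = -7652)
O(S) = 52/5 (O(S) = ((26/5)*(-1))*(-2) = -26/5*(-2) = 52/5)
(-38889 + O(B))/(d - 41659) = (-38889 + 52/5)/(-7652 - 41659) = -194393/5/(-49311) = -194393/5*(-1/49311) = 194393/246555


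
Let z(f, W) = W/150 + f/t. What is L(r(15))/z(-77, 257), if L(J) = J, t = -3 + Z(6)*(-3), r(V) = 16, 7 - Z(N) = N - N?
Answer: 9600/2953 ≈ 3.2509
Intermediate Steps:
Z(N) = 7 (Z(N) = 7 - (N - N) = 7 - 1*0 = 7 + 0 = 7)
t = -24 (t = -3 + 7*(-3) = -3 - 21 = -24)
z(f, W) = -f/24 + W/150 (z(f, W) = W/150 + f/(-24) = W*(1/150) + f*(-1/24) = W/150 - f/24 = -f/24 + W/150)
L(r(15))/z(-77, 257) = 16/(-1/24*(-77) + (1/150)*257) = 16/(77/24 + 257/150) = 16/(2953/600) = 16*(600/2953) = 9600/2953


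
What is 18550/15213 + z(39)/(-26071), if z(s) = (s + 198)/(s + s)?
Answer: 12572841473/10312071198 ≈ 1.2192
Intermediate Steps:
z(s) = (198 + s)/(2*s) (z(s) = (198 + s)/((2*s)) = (198 + s)*(1/(2*s)) = (198 + s)/(2*s))
18550/15213 + z(39)/(-26071) = 18550/15213 + ((½)*(198 + 39)/39)/(-26071) = 18550*(1/15213) + ((½)*(1/39)*237)*(-1/26071) = 18550/15213 + (79/26)*(-1/26071) = 18550/15213 - 79/677846 = 12572841473/10312071198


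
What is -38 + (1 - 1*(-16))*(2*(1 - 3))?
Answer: -106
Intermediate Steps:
-38 + (1 - 1*(-16))*(2*(1 - 3)) = -38 + (1 + 16)*(2*(-2)) = -38 + 17*(-4) = -38 - 68 = -106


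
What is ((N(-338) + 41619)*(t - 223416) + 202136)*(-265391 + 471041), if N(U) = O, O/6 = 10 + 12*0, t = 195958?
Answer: -235308811329900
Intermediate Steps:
O = 60 (O = 6*(10 + 12*0) = 6*(10 + 0) = 6*10 = 60)
N(U) = 60
((N(-338) + 41619)*(t - 223416) + 202136)*(-265391 + 471041) = ((60 + 41619)*(195958 - 223416) + 202136)*(-265391 + 471041) = (41679*(-27458) + 202136)*205650 = (-1144421982 + 202136)*205650 = -1144219846*205650 = -235308811329900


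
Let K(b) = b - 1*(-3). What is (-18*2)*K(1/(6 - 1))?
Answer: -576/5 ≈ -115.20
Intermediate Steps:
K(b) = 3 + b (K(b) = b + 3 = 3 + b)
(-18*2)*K(1/(6 - 1)) = (-18*2)*(3 + 1/(6 - 1)) = -36*(3 + 1/5) = -36*16/5 = -576/5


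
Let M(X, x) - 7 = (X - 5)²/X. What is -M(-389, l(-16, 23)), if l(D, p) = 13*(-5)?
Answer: 152513/389 ≈ 392.06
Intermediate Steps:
l(D, p) = -65
M(X, x) = 7 + (-5 + X)²/X (M(X, x) = 7 + (X - 5)²/X = 7 + (-5 + X)²/X)
-M(-389, l(-16, 23)) = -(7 + (-5 - 389)²/(-389)) = -(7 - 1/389*(-394)²) = -(7 - 1/389*155236) = -(7 - 155236/389) = -1*(-152513/389) = 152513/389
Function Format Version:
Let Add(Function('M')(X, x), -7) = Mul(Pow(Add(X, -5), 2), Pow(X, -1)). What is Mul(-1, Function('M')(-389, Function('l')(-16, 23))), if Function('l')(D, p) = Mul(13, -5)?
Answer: Rational(152513, 389) ≈ 392.06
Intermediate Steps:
Function('l')(D, p) = -65
Function('M')(X, x) = Add(7, Mul(Pow(X, -1), Pow(Add(-5, X), 2))) (Function('M')(X, x) = Add(7, Mul(Pow(Add(X, -5), 2), Pow(X, -1))) = Add(7, Mul(Pow(Add(-5, X), 2), Pow(X, -1))) = Add(7, Mul(Pow(X, -1), Pow(Add(-5, X), 2))))
Mul(-1, Function('M')(-389, Function('l')(-16, 23))) = Mul(-1, Add(7, Mul(Pow(-389, -1), Pow(Add(-5, -389), 2)))) = Mul(-1, Add(7, Mul(Rational(-1, 389), Pow(-394, 2)))) = Mul(-1, Add(7, Mul(Rational(-1, 389), 155236))) = Mul(-1, Add(7, Rational(-155236, 389))) = Mul(-1, Rational(-152513, 389)) = Rational(152513, 389)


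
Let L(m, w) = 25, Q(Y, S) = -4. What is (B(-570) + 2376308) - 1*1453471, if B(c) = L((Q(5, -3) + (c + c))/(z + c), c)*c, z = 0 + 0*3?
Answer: 908587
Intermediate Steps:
z = 0 (z = 0 + 0 = 0)
B(c) = 25*c
(B(-570) + 2376308) - 1*1453471 = (25*(-570) + 2376308) - 1*1453471 = (-14250 + 2376308) - 1453471 = 2362058 - 1453471 = 908587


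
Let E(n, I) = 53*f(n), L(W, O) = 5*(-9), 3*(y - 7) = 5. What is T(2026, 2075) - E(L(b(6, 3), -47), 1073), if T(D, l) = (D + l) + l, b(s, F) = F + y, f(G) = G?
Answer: 8561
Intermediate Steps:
y = 26/3 (y = 7 + (⅓)*5 = 7 + 5/3 = 26/3 ≈ 8.6667)
b(s, F) = 26/3 + F (b(s, F) = F + 26/3 = 26/3 + F)
T(D, l) = D + 2*l
L(W, O) = -45
E(n, I) = 53*n
T(2026, 2075) - E(L(b(6, 3), -47), 1073) = (2026 + 2*2075) - 53*(-45) = (2026 + 4150) - 1*(-2385) = 6176 + 2385 = 8561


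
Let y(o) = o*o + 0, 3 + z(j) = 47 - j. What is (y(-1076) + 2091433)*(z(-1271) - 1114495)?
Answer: -3616954474620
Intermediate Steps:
z(j) = 44 - j (z(j) = -3 + (47 - j) = 44 - j)
y(o) = o**2 (y(o) = o**2 + 0 = o**2)
(y(-1076) + 2091433)*(z(-1271) - 1114495) = ((-1076)**2 + 2091433)*((44 - 1*(-1271)) - 1114495) = (1157776 + 2091433)*((44 + 1271) - 1114495) = 3249209*(1315 - 1114495) = 3249209*(-1113180) = -3616954474620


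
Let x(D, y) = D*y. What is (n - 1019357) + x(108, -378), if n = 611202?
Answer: -448979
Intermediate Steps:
(n - 1019357) + x(108, -378) = (611202 - 1019357) + 108*(-378) = -408155 - 40824 = -448979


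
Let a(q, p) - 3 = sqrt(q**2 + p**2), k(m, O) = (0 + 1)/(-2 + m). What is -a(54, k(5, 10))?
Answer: -3 - sqrt(26245)/3 ≈ -57.001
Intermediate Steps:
k(m, O) = 1/(-2 + m)
a(q, p) = 3 + sqrt(p**2 + q**2) (a(q, p) = 3 + sqrt(q**2 + p**2) = 3 + sqrt(p**2 + q**2))
-a(54, k(5, 10)) = -(3 + sqrt((1/(-2 + 5))**2 + 54**2)) = -(3 + sqrt((1/3)**2 + 2916)) = -(3 + sqrt(1/9 + 2916)) = -(3 + sqrt(26245/9)) = -(3 + sqrt(26245)/3) = -3 - sqrt(26245)/3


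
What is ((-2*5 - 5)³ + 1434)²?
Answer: 3767481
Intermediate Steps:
((-2*5 - 5)³ + 1434)² = ((-10 - 5)³ + 1434)² = ((-15)³ + 1434)² = (-3375 + 1434)² = (-1941)² = 3767481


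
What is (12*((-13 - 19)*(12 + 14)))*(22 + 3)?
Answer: -249600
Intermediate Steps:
(12*((-13 - 19)*(12 + 14)))*(22 + 3) = (12*(-32*26))*25 = (12*(-832))*25 = -9984*25 = -249600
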